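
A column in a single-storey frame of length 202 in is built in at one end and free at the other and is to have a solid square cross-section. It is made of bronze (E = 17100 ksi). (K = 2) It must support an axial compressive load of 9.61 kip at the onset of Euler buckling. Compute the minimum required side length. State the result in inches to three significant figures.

a ≈ 3.25 in

L_e = K·L = 2 × 202 = 404.0 in
Required I = P_cr·L_e²/(π²E) = 9.610×10^3 × 404.0² / (π² × 1.71×10^7) = 9.294 in⁴
Solid square: I = a⁴/12  ⇒  a = (12I)^(1/4) = (12×9.294)^(1/4) = 3.25 in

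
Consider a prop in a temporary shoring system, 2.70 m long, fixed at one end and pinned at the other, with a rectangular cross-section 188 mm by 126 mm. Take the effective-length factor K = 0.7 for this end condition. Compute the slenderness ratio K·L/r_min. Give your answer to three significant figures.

Buckling occurs about the weak axis: I_min = h·b³/12 with b = 126 mm (the shorter side).
I_min = 188×126³/12 = 3.134×10^7 mm⁴
A = 2.369×10^4 mm²;  r_min = √(I/A) = √(3.134×10^7/2.369×10^4) = 36.37 mm
L_e = K·L = 0.7 × 2.70 m = 1.890 m = 1890.0 mm
λ = L_e / r_min = 1890.0 / 36.37 = 52.0

λ ≈ 52.0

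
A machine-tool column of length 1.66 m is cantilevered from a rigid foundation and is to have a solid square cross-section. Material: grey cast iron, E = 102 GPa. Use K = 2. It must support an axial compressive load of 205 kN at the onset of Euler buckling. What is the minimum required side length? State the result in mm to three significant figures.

L_e = K·L = 2 × 1.66 = 3.320 m
Required I = P_cr·L_e²/(π²E) = 2.050×10^5 × 3.320² / (π² × 1.02×10^11) = 2.245×10^-6 m⁴
I_req = 2.245×10^6 mm⁴
Solid square: I = a⁴/12  ⇒  a = (12I)^(1/4) = (12×2.245×10^6)^(1/4) = 72.0 mm

a ≈ 72.0 mm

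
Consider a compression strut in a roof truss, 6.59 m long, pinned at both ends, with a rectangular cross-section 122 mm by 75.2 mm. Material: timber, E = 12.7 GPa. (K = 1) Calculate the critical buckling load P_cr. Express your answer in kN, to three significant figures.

Buckling occurs about the weak axis: I_min = h·b³/12 with b = 75.2 mm (the shorter side).
I_min = 122×75.2³/12 = 4.323×10^6 mm⁴
I = 4.323×10^6 mm⁴ = 4.323×10^-6 m⁴
Effective length L_e = K·L = 1 × 6.59 = 6.590 m
P_cr = π²EI / L_e² = π² × 12.7×10⁹ × 4.323×10^-6 / 6.590² = 1.248×10^4 N

P_cr ≈ 12.5 kN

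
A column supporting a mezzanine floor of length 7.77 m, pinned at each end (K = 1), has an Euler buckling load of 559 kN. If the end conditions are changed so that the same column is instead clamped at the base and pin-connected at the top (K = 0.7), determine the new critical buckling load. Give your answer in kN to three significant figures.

P_cr ≈ 1140 kN

P_cr ∝ 1/K², so P_cr,new = P_cr,old × (K_old/K_new)² = 559 × (1/0.7)²
= 559 × 2.041 = 1140 kN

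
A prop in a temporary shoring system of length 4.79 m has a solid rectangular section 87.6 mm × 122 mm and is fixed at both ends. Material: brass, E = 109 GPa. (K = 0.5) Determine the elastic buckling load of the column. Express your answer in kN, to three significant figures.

Buckling occurs about the weak axis: I_min = h·b³/12 with b = 87.6 mm (the shorter side).
I_min = 122×87.6³/12 = 6.834×10^6 mm⁴
I = 6.834×10^6 mm⁴ = 6.834×10^-6 m⁴
Effective length L_e = K·L = 0.5 × 4.79 = 2.395 m
P_cr = π²EI / L_e² = π² × 109×10⁹ × 6.834×10^-6 / 2.395² = 1.282×10^6 N

P_cr ≈ 1280 kN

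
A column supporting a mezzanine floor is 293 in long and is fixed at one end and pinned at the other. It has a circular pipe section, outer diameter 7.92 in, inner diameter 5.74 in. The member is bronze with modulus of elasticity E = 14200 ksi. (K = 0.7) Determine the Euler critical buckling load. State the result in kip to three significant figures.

d_o = 7.92 in, d_i = 5.74 in
I = π(d_o⁴ − d_i⁴)/64 = π(7.92⁴ − 5.740⁴)/64 = 139.9 in⁴
Effective length L_e = K·L = 0.7 × 293 = 205.1 in
P_cr = π²EI / L_e² = π² × 14200×10³ × 139.9 / 205.1² = 4.659×10^5 lb

P_cr ≈ 466 kip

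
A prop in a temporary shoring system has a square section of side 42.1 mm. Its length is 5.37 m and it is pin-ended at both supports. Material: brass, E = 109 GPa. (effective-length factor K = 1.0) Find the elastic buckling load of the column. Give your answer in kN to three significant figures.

P_cr ≈ 9.77 kN

I = a⁴/12 = 42.1⁴/12 = 2.618×10^5 mm⁴
I = 2.618×10^5 mm⁴ = 2.618×10^-7 m⁴
Effective length L_e = K·L = 1 × 5.37 = 5.370 m
P_cr = π²EI / L_e² = π² × 109×10⁹ × 2.618×10^-7 / 5.370² = 9.766×10^3 N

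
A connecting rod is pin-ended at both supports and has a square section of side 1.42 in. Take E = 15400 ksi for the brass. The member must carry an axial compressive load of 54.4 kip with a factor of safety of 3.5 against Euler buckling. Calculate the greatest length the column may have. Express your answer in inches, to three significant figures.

L_max ≈ 16.4 in

I = a⁴/12 = 1.42⁴/12 = 0.3388 in⁴
Required critical load P_cr = n·P = 3.5 × 54.4 = 190.4 kip = 1.904×10^5 lb
From P_cr = π²EI/(K·L)²:  L = (1/K)·√(π²EI/P_cr) = (1/1)·√(π²×1.54×10^7×0.3388/1.904×10^5)
L = 16.4 in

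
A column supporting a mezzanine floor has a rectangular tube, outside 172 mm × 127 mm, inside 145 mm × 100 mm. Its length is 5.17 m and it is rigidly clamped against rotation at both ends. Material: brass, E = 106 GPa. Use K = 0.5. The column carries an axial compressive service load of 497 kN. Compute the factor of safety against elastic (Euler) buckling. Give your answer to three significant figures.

Weak-axis I_min = (h_o·b_o³ − h_i·b_i³)/12 with b_o = 127, b_i = 100.0 mm (shorter outer/inner sides).
I_min = (172×127³ − 145.0×100.0³)/12 = 1.728×10^7 mm⁴
I = 1.728×10^7 mm⁴ = 1.728×10^-5 m⁴
Effective length L_e = K·L = 0.5 × 5.17 = 2.585 m
P_cr = π²EI / L_e² = π² × 106×10⁹ × 1.728×10^-5 / 2.585² = 2.705×10^6 N
Factor of safety n = P_cr / P = 2704.9 / 497 = 5.44

n ≈ 5.44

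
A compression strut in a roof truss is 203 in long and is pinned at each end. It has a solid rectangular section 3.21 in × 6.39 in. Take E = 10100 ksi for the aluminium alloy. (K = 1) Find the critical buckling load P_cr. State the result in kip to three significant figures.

Buckling occurs about the weak axis: I_min = h·b³/12 with b = 3.21 in (the shorter side).
I_min = 6.39×3.21³/12 = 17.61 in⁴
Effective length L_e = K·L = 1 × 203 = 203.0 in
P_cr = π²EI / L_e² = π² × 10100×10³ × 17.61 / 203.0² = 4.261×10^4 lb

P_cr ≈ 42.6 kip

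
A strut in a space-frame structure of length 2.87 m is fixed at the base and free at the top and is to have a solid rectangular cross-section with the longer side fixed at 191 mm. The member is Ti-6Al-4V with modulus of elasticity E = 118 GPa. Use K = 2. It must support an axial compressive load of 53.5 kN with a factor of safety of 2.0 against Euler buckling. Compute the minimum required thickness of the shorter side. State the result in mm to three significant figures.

b ≈ 57.5 mm

Required P_cr = n·P = 2.0 × 53.5 = 107.0 kN
L_e = K·L = 2 × 2.87 = 5.740 m
Required I = P_cr·L_e²/(π²E) = 1.070×10^5 × 5.740² / (π² × 1.18×10^11) = 3.027×10^-6 m⁴
I_req = 3.027×10^6 mm⁴
Rectangle, weak axis: I_min = h·b³/12 with h = 191 mm fixed  ⇒  b = (12I/h)^(1/3) = 57.5 mm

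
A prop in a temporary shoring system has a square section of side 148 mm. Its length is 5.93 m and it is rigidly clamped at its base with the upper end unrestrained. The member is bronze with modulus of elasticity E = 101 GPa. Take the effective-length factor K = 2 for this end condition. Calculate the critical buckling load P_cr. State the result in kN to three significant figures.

I = a⁴/12 = 148⁴/12 = 3.998×10^7 mm⁴
I = 3.998×10^7 mm⁴ = 3.998×10^-5 m⁴
Effective length L_e = K·L = 2 × 5.93 = 11.86 m
P_cr = π²EI / L_e² = π² × 101×10⁹ × 3.998×10^-5 / 11.86² = 2.833×10^5 N

P_cr ≈ 283 kN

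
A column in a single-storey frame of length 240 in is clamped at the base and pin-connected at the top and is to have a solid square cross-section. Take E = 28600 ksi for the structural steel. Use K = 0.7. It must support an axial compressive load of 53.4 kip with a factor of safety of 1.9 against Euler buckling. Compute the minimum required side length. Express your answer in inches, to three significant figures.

a ≈ 3.32 in

Required P_cr = n·P = 1.9 × 53.4 = 101.5 kip
L_e = K·L = 0.7 × 240 = 168.0 in
Required I = P_cr·L_e²/(π²E) = 1.015×10^5 × 168.0² / (π² × 2.86×10^7) = 10.14 in⁴
Solid square: I = a⁴/12  ⇒  a = (12I)^(1/4) = (12×10.14)^(1/4) = 3.32 in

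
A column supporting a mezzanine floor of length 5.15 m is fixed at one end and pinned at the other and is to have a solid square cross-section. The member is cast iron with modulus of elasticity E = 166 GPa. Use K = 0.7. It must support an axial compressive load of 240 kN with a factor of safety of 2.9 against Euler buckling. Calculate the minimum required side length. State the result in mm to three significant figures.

a ≈ 90.2 mm

Required P_cr = n·P = 2.9 × 240 = 696.0 kN
L_e = K·L = 0.7 × 5.15 = 3.605 m
Required I = P_cr·L_e²/(π²E) = 6.960×10^5 × 3.605² / (π² × 1.66×10^11) = 5.521×10^-6 m⁴
I_req = 5.521×10^6 mm⁴
Solid square: I = a⁴/12  ⇒  a = (12I)^(1/4) = (12×5.521×10^6)^(1/4) = 90.2 mm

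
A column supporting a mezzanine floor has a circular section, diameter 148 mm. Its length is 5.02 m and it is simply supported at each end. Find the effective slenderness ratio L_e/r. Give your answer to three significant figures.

For a solid circle r = d/4 = 148/4 = 37.00 mm
L_e = K·L = 1 × 5.02 m = 5.020 m = 5020.0 mm
λ = L_e / r_min = 5020.0 / 37.00 = 136

λ ≈ 136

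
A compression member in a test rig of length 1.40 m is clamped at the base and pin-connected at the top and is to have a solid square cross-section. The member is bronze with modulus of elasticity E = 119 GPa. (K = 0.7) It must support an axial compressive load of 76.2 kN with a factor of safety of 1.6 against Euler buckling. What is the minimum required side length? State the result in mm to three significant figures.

Required P_cr = n·P = 1.6 × 76.2 = 121.9 kN
L_e = K·L = 0.7 × 1.40 = 0.9800 m
Required I = P_cr·L_e²/(π²E) = 1.219×10^5 × 0.9800² / (π² × 1.19×10^11) = 9.970×10^-8 m⁴
I_req = 9.970×10^4 mm⁴
Solid square: I = a⁴/12  ⇒  a = (12I)^(1/4) = (12×9.970×10^4)^(1/4) = 33.1 mm

a ≈ 33.1 mm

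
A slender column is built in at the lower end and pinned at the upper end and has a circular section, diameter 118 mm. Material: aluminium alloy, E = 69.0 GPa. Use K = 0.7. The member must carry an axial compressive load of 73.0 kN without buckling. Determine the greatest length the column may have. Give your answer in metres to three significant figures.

I = πd⁴/64 = π×118⁴/64 = 9.517×10^6 mm⁴
I = 9.517×10^-6 m⁴
At the buckling limit P_cr = P = 7.300×10^4 N
From P_cr = π²EI/(K·L)²:  L = (1/K)·√(π²EI/P_cr) = (1/0.7)·√(π²×6.90×10^10×9.517×10^-6/7.300×10^4)
L = 13.5 m

L_max ≈ 13.5 m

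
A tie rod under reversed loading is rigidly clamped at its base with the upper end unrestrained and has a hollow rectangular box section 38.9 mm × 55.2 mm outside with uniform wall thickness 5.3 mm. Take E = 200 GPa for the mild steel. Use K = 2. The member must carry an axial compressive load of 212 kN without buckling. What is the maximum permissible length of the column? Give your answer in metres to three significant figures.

L_max ≈ 0.659 m

Inner dimensions: h_i = 55.2 − 2×5.3 = 44.60 mm, b_i = 38.9 − 2×5.3 = 28.30 mm
Weak-axis I_min = (h_o·b_o³ − h_i·b_i³)/12 with b_o = 38.9, b_i = 28.30 mm (shorter outer/inner sides).
I_min = (55.2×38.9³ − 44.60×28.30³)/12 = 1.865×10^5 mm⁴
I = 1.865×10^-7 m⁴
At the buckling limit P_cr = P = 2.120×10^5 N
From P_cr = π²EI/(K·L)²:  L = (1/K)·√(π²EI/P_cr) = (1/2)·√(π²×2.00×10^11×1.865×10^-7/2.120×10^5)
L = 0.659 m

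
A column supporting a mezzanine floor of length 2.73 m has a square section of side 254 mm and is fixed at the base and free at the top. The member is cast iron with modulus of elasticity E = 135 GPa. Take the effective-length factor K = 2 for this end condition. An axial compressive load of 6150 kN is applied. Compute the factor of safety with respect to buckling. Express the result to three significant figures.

I = a⁴/12 = 254⁴/12 = 3.469×10^8 mm⁴
I = 3.469×10^8 mm⁴ = 3.469×10^-4 m⁴
Effective length L_e = K·L = 2 × 2.73 = 5.460 m
P_cr = π²EI / L_e² = π² × 135×10⁹ × 3.469×10^-4 / 5.460² = 1.550×10^7 N
Factor of safety n = P_cr / P = 15503 / 6150 = 2.52

n ≈ 2.52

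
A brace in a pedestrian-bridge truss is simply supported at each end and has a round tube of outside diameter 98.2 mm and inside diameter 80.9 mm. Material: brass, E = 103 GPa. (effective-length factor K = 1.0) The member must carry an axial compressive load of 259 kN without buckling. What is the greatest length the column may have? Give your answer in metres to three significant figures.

L_max ≈ 3.11 m

d_o = 98.2 mm, d_i = 80.9 mm
I = π(d_o⁴ − d_i⁴)/64 = π(98.2⁴ − 80.90⁴)/64 = 2.462×10^6 mm⁴
I = 2.462×10^-6 m⁴
At the buckling limit P_cr = P = 2.590×10^5 N
From P_cr = π²EI/(K·L)²:  L = (1/K)·√(π²EI/P_cr) = (1/1)·√(π²×1.03×10^11×2.462×10^-6/2.590×10^5)
L = 3.11 m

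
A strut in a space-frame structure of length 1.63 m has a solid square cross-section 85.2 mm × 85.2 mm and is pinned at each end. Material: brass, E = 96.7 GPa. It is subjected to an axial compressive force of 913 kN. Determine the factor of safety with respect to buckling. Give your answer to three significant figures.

n ≈ 1.73

I = a⁴/12 = 85.2⁴/12 = 4.391×10^6 mm⁴
I = 4.391×10^6 mm⁴ = 4.391×10^-6 m⁴
Effective length L_e = K·L = 1 × 1.63 = 1.630 m
P_cr = π²EI / L_e² = π² × 96.7×10⁹ × 4.391×10^-6 / 1.630² = 1.577×10^6 N
Factor of safety n = P_cr / P = 1577.4 / 913 = 1.73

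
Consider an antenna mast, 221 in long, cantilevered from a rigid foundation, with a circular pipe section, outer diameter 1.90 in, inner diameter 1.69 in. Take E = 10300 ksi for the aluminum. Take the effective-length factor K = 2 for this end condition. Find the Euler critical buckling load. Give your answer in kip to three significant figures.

P_cr ≈ 0.125 kip

d_o = 1.90 in, d_i = 1.69 in
I = π(d_o⁴ − d_i⁴)/64 = π(1.90⁴ − 1.690⁴)/64 = 0.2393 in⁴
Effective length L_e = K·L = 2 × 221 = 442.0 in
P_cr = π²EI / L_e² = π² × 10300×10³ × 0.2393 / 442.0² = 124.5 lb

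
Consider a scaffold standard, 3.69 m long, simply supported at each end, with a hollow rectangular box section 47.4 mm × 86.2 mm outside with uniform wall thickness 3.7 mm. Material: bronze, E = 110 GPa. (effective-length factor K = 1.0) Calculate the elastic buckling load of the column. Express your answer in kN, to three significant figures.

Inner dimensions: h_i = 86.2 − 2×3.7 = 78.80 mm, b_i = 47.4 − 2×3.7 = 40.00 mm
Weak-axis I_min = (h_o·b_o³ − h_i·b_i³)/12 with b_o = 47.4, b_i = 40.00 mm (shorter outer/inner sides).
I_min = (86.2×47.4³ − 78.80×40.00³)/12 = 3.447×10^5 mm⁴
I = 3.447×10^5 mm⁴ = 3.447×10^-7 m⁴
Effective length L_e = K·L = 1 × 3.69 = 3.690 m
P_cr = π²EI / L_e² = π² × 110×10⁹ × 3.447×10^-7 / 3.690² = 2.749×10^4 N

P_cr ≈ 27.5 kN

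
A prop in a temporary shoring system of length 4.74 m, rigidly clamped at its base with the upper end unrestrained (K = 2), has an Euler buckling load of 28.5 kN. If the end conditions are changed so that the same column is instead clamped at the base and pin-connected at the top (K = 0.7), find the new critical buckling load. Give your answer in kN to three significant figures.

P_cr ≈ 233 kN

P_cr ∝ 1/K², so P_cr,new = P_cr,old × (K_old/K_new)² = 28.5 × (2/0.7)²
= 28.5 × 8.163 = 233 kN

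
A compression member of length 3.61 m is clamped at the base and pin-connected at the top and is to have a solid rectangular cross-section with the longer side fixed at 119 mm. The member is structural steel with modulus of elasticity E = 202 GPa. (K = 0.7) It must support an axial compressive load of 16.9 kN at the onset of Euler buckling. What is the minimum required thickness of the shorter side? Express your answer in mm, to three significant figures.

b ≈ 17.6 mm

L_e = K·L = 0.7 × 3.61 = 2.527 m
Required I = P_cr·L_e²/(π²E) = 1.690×10^4 × 2.527² / (π² × 2.02×10^11) = 5.413×10^-8 m⁴
I_req = 5.413×10^4 mm⁴
Rectangle, weak axis: I_min = h·b³/12 with h = 119 mm fixed  ⇒  b = (12I/h)^(1/3) = 17.6 mm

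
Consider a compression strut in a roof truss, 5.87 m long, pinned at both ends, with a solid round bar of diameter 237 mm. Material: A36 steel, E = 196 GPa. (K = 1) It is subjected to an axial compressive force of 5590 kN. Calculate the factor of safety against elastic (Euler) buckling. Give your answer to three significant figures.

n ≈ 1.56

I = πd⁴/64 = π×237⁴/64 = 1.549×10^8 mm⁴
I = 1.549×10^8 mm⁴ = 1.549×10^-4 m⁴
Effective length L_e = K·L = 1 × 5.87 = 5.870 m
P_cr = π²EI / L_e² = π² × 196×10⁹ × 1.549×10^-4 / 5.870² = 8.694×10^6 N
Factor of safety n = P_cr / P = 8694.5 / 5590 = 1.56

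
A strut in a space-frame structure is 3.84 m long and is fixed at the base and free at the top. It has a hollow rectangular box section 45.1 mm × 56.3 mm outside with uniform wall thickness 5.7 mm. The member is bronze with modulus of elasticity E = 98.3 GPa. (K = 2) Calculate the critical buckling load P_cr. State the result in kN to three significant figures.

Inner dimensions: h_i = 56.3 − 2×5.7 = 44.90 mm, b_i = 45.1 − 2×5.7 = 33.70 mm
Weak-axis I_min = (h_o·b_o³ − h_i·b_i³)/12 with b_o = 45.1, b_i = 33.70 mm (shorter outer/inner sides).
I_min = (56.3×45.1³ − 44.90×33.70³)/12 = 2.872×10^5 mm⁴
I = 2.872×10^5 mm⁴ = 2.872×10^-7 m⁴
Effective length L_e = K·L = 2 × 3.84 = 7.680 m
P_cr = π²EI / L_e² = π² × 98.3×10⁹ × 2.872×10^-7 / 7.680² = 4.724×10^3 N

P_cr ≈ 4.72 kN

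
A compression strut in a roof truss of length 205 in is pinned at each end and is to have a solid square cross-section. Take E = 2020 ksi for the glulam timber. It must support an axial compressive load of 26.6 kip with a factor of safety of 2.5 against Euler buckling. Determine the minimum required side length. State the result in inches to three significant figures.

Required P_cr = n·P = 2.5 × 26.6 = 66.50 kip
L_e = K·L = 1 × 205 = 205.0 in
Required I = P_cr·L_e²/(π²E) = 6.650×10^4 × 205.0² / (π² × 2.02×10^6) = 140.2 in⁴
Solid square: I = a⁴/12  ⇒  a = (12I)^(1/4) = (12×140.2)^(1/4) = 6.40 in

a ≈ 6.40 in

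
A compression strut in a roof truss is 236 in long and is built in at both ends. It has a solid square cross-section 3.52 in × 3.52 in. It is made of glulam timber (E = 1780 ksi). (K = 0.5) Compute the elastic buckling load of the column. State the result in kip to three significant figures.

P_cr ≈ 16.1 kip

I = a⁴/12 = 3.52⁴/12 = 12.79 in⁴
Effective length L_e = K·L = 0.5 × 236 = 118.0 in
P_cr = π²EI / L_e² = π² × 1780×10³ × 12.79 / 118.0² = 1.614×10^4 lb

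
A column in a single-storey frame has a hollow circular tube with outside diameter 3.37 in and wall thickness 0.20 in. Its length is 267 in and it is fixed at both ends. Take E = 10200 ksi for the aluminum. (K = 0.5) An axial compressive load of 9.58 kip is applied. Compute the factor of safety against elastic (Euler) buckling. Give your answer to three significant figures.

Inner diameter d_i = 3.37 − 2×0.20 = 2.970 in
I = π(d_o⁴ − d_i⁴)/64 = π(3.37⁴ − 2.970⁴)/64 = 2.512 in⁴
Effective length L_e = K·L = 0.5 × 267 = 133.5 in
P_cr = π²EI / L_e² = π² × 10200×10³ × 2.512 / 133.5² = 1.419×10^4 lb
Factor of safety n = P_cr / P = 14.188 / 9.58 = 1.48

n ≈ 1.48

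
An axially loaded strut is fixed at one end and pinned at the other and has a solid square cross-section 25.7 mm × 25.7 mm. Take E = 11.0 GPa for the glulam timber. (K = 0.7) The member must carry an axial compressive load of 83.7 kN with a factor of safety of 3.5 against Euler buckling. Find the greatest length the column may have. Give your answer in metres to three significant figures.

I = a⁴/12 = 25.7⁴/12 = 3.635×10^4 mm⁴
I = 3.635×10^-8 m⁴
Required critical load P_cr = n·P = 3.5 × 83.7 = 293.0 kN = 2.929×10^5 N
From P_cr = π²EI/(K·L)²:  L = (1/K)·√(π²EI/P_cr) = (1/0.7)·√(π²×1.10×10^10×3.635×10^-8/2.929×10^5)
L = 0.166 m

L_max ≈ 0.166 m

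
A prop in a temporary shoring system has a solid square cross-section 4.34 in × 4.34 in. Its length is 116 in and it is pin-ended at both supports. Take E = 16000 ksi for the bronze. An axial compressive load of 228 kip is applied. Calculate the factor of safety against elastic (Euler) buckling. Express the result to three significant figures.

n ≈ 1.52

I = a⁴/12 = 4.34⁴/12 = 29.56 in⁴
Effective length L_e = K·L = 1 × 116 = 116.0 in
P_cr = π²EI / L_e² = π² × 16000×10³ × 29.56 / 116.0² = 3.470×10^5 lb
Factor of safety n = P_cr / P = 346.96 / 228 = 1.52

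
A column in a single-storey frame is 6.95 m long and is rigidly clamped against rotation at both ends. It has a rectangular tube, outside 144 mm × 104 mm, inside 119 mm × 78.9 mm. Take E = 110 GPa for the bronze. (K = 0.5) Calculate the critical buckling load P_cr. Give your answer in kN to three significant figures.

P_cr ≈ 776 kN

Weak-axis I_min = (h_o·b_o³ − h_i·b_i³)/12 with b_o = 104, b_i = 78.90 mm (shorter outer/inner sides).
I_min = (144×104³ − 119.0×78.90³)/12 = 8.628×10^6 mm⁴
I = 8.628×10^6 mm⁴ = 8.628×10^-6 m⁴
Effective length L_e = K·L = 0.5 × 6.95 = 3.475 m
P_cr = π²EI / L_e² = π² × 110×10⁹ × 8.628×10^-6 / 3.475² = 7.757×10^5 N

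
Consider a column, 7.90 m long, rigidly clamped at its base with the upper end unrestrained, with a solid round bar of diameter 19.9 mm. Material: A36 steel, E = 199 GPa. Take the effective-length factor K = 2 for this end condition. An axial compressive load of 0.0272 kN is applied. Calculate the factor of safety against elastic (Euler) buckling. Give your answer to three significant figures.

I = πd⁴/64 = π×19.9⁴/64 = 7.698×10^3 mm⁴
I = 7.698×10^3 mm⁴ = 7.698×10^-9 m⁴
Effective length L_e = K·L = 2 × 7.90 = 15.80 m
P_cr = π²EI / L_e² = π² × 199×10⁹ × 7.698×10^-9 / 15.80² = 60.56 N
Factor of safety n = P_cr / P = 0.060565 / 0.0272 = 2.23

n ≈ 2.23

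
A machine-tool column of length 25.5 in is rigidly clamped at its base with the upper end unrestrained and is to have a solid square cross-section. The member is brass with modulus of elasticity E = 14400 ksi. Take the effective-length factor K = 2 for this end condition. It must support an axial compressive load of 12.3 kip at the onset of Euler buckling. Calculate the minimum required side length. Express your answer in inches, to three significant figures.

a ≈ 1.28 in

L_e = K·L = 2 × 25.5 = 51.00 in
Required I = P_cr·L_e²/(π²E) = 1.230×10^4 × 51.00² / (π² × 1.44×10^7) = 0.2251 in⁴
Solid square: I = a⁴/12  ⇒  a = (12I)^(1/4) = (12×0.2251)^(1/4) = 1.28 in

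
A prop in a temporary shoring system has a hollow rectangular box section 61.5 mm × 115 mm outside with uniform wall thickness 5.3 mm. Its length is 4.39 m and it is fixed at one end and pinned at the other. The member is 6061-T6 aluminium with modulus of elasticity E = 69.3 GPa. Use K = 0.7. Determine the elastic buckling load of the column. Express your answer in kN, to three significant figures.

Inner dimensions: h_i = 115 − 2×5.3 = 104.4 mm, b_i = 61.5 − 2×5.3 = 50.90 mm
Weak-axis I_min = (h_o·b_o³ − h_i·b_i³)/12 with b_o = 61.5, b_i = 50.90 mm (shorter outer/inner sides).
I_min = (115×61.5³ − 104.4×50.90³)/12 = 1.082×10^6 mm⁴
I = 1.082×10^6 mm⁴ = 1.082×10^-6 m⁴
Effective length L_e = K·L = 0.7 × 4.39 = 3.073 m
P_cr = π²EI / L_e² = π² × 69.3×10⁹ × 1.082×10^-6 / 3.073² = 7.836×10^4 N

P_cr ≈ 78.4 kN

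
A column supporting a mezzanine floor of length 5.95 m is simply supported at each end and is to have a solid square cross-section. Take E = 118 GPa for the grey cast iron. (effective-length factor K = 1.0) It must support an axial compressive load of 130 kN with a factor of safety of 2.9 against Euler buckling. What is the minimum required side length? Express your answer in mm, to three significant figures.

a ≈ 108 mm

Required P_cr = n·P = 2.9 × 130 = 377.0 kN
L_e = K·L = 1 × 5.95 = 5.950 m
Required I = P_cr·L_e²/(π²E) = 3.770×10^5 × 5.950² / (π² × 1.18×10^11) = 1.146×10^-5 m⁴
I_req = 1.146×10^7 mm⁴
Solid square: I = a⁴/12  ⇒  a = (12I)^(1/4) = (12×1.146×10^7)^(1/4) = 108 mm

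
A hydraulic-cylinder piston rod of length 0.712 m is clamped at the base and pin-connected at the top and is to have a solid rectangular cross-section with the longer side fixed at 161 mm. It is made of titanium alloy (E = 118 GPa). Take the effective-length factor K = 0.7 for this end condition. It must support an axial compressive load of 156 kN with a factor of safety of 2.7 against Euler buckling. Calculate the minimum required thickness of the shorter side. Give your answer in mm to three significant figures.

b ≈ 18.8 mm

Required P_cr = n·P = 2.7 × 156 = 421.2 kN
L_e = K·L = 0.7 × 0.712 = 0.4984 m
Required I = P_cr·L_e²/(π²E) = 4.212×10^5 × 0.4984² / (π² × 1.18×10^11) = 8.984×10^-8 m⁴
I_req = 8.984×10^4 mm⁴
Rectangle, weak axis: I_min = h·b³/12 with h = 161 mm fixed  ⇒  b = (12I/h)^(1/3) = 18.8 mm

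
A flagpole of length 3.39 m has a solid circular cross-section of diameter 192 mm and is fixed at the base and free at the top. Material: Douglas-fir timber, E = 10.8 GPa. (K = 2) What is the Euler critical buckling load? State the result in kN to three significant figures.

I = πd⁴/64 = π×192⁴/64 = 6.671×10^7 mm⁴
I = 6.671×10^7 mm⁴ = 6.671×10^-5 m⁴
Effective length L_e = K·L = 2 × 3.39 = 6.780 m
P_cr = π²EI / L_e² = π² × 10.8×10⁹ × 6.671×10^-5 / 6.780² = 1.547×10^5 N

P_cr ≈ 155 kN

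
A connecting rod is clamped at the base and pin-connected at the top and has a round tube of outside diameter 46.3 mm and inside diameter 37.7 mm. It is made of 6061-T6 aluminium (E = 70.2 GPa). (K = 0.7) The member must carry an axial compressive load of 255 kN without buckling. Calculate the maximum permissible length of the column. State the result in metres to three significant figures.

L_max ≈ 0.837 m

d_o = 46.3 mm, d_i = 37.7 mm
I = π(d_o⁴ − d_i⁴)/64 = π(46.3⁴ − 37.70⁴)/64 = 1.264×10^5 mm⁴
I = 1.264×10^-7 m⁴
At the buckling limit P_cr = P = 2.550×10^5 N
From P_cr = π²EI/(K·L)²:  L = (1/K)·√(π²EI/P_cr) = (1/0.7)·√(π²×7.02×10^10×1.264×10^-7/2.550×10^5)
L = 0.837 m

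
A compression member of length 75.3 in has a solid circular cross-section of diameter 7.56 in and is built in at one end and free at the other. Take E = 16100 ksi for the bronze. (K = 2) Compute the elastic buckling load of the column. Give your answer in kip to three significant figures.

P_cr ≈ 1120 kip

I = πd⁴/64 = π×7.56⁴/64 = 160.3 in⁴
Effective length L_e = K·L = 2 × 75.3 = 150.6 in
P_cr = π²EI / L_e² = π² × 16100×10³ × 160.3 / 150.6² = 1.123×10^6 lb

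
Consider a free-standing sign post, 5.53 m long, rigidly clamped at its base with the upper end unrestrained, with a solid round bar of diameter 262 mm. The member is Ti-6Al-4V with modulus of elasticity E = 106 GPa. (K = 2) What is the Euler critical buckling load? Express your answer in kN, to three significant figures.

I = πd⁴/64 = π×262⁴/64 = 2.313×10^8 mm⁴
I = 2.313×10^8 mm⁴ = 2.313×10^-4 m⁴
Effective length L_e = K·L = 2 × 5.53 = 11.06 m
P_cr = π²EI / L_e² = π² × 106×10⁹ × 2.313×10^-4 / 11.06² = 1.978×10^6 N

P_cr ≈ 1980 kN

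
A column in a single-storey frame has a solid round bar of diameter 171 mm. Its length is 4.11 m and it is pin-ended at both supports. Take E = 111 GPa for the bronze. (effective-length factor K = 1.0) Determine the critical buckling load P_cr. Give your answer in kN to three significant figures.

I = πd⁴/64 = π×171⁴/64 = 4.197×10^7 mm⁴
I = 4.197×10^7 mm⁴ = 4.197×10^-5 m⁴
Effective length L_e = K·L = 1 × 4.11 = 4.110 m
P_cr = π²EI / L_e² = π² × 111×10⁹ × 4.197×10^-5 / 4.110² = 2.722×10^6 N

P_cr ≈ 2720 kN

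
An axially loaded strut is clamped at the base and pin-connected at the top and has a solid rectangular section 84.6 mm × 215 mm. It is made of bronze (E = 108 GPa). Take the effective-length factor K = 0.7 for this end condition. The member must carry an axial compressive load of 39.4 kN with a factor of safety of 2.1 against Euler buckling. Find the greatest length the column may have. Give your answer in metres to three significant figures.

Buckling occurs about the weak axis: I_min = h·b³/12 with b = 84.6 mm (the shorter side).
I_min = 215×84.6³/12 = 1.085×10^7 mm⁴
I = 1.085×10^-5 m⁴
Required critical load P_cr = n·P = 2.1 × 39.4 = 82.74 kN = 8.274×10^4 N
From P_cr = π²EI/(K·L)²:  L = (1/K)·√(π²EI/P_cr) = (1/0.7)·√(π²×1.08×10^11×1.085×10^-5/8.274×10^4)
L = 16.9 m

L_max ≈ 16.9 m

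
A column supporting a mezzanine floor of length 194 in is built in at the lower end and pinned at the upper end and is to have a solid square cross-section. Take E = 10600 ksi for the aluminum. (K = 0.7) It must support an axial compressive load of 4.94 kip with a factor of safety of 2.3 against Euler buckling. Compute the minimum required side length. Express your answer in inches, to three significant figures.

Required P_cr = n·P = 2.3 × 4.94 = 11.36 kip
L_e = K·L = 0.7 × 194 = 135.8 in
Required I = P_cr·L_e²/(π²E) = 1.136×10^4 × 135.8² / (π² × 1.06×10^7) = 2.003 in⁴
Solid square: I = a⁴/12  ⇒  a = (12I)^(1/4) = (12×2.003)^(1/4) = 2.21 in

a ≈ 2.21 in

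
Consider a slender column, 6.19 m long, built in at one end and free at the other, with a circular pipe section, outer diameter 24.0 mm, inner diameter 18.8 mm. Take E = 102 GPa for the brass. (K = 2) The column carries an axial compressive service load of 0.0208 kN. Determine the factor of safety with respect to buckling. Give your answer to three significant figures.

n ≈ 3.21

d_o = 24.0 mm, d_i = 18.8 mm
I = π(d_o⁴ − d_i⁴)/64 = π(24.0⁴ − 18.80⁴)/64 = 1.015×10^4 mm⁴
I = 1.015×10^4 mm⁴ = 1.015×10^-8 m⁴
Effective length L_e = K·L = 2 × 6.19 = 12.38 m
P_cr = π²EI / L_e² = π² × 102×10⁹ × 1.015×10^-8 / 12.38² = 66.70 N
Factor of safety n = P_cr / P = 0.066696 / 0.0208 = 3.21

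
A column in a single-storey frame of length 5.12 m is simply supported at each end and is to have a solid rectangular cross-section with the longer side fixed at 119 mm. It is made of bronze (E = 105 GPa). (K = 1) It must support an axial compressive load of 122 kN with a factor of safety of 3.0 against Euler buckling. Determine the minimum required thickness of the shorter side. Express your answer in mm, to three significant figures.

b ≈ 97.7 mm

Required P_cr = n·P = 3.0 × 122 = 366.0 kN
L_e = K·L = 1 × 5.12 = 5.120 m
Required I = P_cr·L_e²/(π²E) = 3.660×10^5 × 5.120² / (π² × 1.05×10^11) = 9.258×10^-6 m⁴
I_req = 9.258×10^6 mm⁴
Rectangle, weak axis: I_min = h·b³/12 with h = 119 mm fixed  ⇒  b = (12I/h)^(1/3) = 97.7 mm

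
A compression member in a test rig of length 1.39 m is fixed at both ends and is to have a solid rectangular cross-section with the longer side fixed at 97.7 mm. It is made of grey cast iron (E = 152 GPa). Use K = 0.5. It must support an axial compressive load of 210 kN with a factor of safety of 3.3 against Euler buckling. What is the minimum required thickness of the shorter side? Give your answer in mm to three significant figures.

b ≈ 30.1 mm

Required P_cr = n·P = 3.3 × 210 = 693.0 kN
L_e = K·L = 0.5 × 1.39 = 0.6950 m
Required I = P_cr·L_e²/(π²E) = 6.930×10^5 × 0.6950² / (π² × 1.52×10^11) = 2.231×10^-7 m⁴
I_req = 2.231×10^5 mm⁴
Rectangle, weak axis: I_min = h·b³/12 with h = 97.7 mm fixed  ⇒  b = (12I/h)^(1/3) = 30.1 mm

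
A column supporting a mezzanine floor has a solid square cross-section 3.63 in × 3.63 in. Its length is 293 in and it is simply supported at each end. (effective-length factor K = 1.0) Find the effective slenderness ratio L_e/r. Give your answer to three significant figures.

λ ≈ 280

I = a⁴/12 = 3.63⁴/12 = 14.47 in⁴
A = 13.18 in²;  r_min = √(I/A) = √(14.47/13.18) = 1.048 in
L_e = K·L = 1 × 293 = 293.0 in
λ = L_e / r_min = 293.00 / 1.048 = 280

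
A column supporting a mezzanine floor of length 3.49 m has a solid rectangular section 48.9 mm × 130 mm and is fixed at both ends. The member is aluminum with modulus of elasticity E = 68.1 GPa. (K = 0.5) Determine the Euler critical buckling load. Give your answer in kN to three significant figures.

Buckling occurs about the weak axis: I_min = h·b³/12 with b = 48.9 mm (the shorter side).
I_min = 130×48.9³/12 = 1.267×10^6 mm⁴
I = 1.267×10^6 mm⁴ = 1.267×10^-6 m⁴
Effective length L_e = K·L = 0.5 × 3.49 = 1.745 m
P_cr = π²EI / L_e² = π² × 68.1×10⁹ × 1.267×10^-6 / 1.745² = 2.796×10^5 N

P_cr ≈ 280 kN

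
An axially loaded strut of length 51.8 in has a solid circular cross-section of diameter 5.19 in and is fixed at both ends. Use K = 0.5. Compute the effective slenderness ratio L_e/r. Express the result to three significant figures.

I = πd⁴/64 = π×5.19⁴/64 = 35.62 in⁴
A = 21.16 in²;  r_min = √(I/A) = √(35.62/21.16) = 1.298 in
L_e = K·L = 0.5 × 51.8 = 25.90 in
λ = L_e / r_min = 25.900 / 1.298 = 20.0

λ ≈ 20.0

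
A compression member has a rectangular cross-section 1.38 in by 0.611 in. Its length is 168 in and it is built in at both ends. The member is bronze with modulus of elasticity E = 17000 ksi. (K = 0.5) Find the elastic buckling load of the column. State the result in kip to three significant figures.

Buckling occurs about the weak axis: I_min = h·b³/12 with b = 0.611 in (the shorter side).
I_min = 1.38×0.611³/12 = 2.623×10^-2 in⁴
Effective length L_e = K·L = 0.5 × 168 = 84.00 in
P_cr = π²EI / L_e² = π² × 17000×10³ × 2.623×10^-2 / 84.00² = 623.8 lb

P_cr ≈ 0.624 kip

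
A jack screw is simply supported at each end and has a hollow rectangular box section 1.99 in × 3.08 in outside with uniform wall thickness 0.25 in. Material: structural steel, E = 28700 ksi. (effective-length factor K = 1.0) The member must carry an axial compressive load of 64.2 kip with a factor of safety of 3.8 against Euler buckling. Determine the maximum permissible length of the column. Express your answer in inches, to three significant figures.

Inner dimensions: h_i = 3.08 − 2×0.25 = 2.580 in, b_i = 1.99 − 2×0.25 = 1.490 in
Weak-axis I_min = (h_o·b_o³ − h_i·b_i³)/12 with b_o = 1.99, b_i = 1.490 in (shorter outer/inner sides).
I_min = (3.08×1.99³ − 2.580×1.490³)/12 = 1.311 in⁴
Required critical load P_cr = n·P = 3.8 × 64.2 = 244.0 kip = 2.440×10^5 lb
From P_cr = π²EI/(K·L)²:  L = (1/K)·√(π²EI/P_cr) = (1/1)·√(π²×2.87×10^7×1.311/2.440×10^5)
L = 39.0 in

L_max ≈ 39.0 in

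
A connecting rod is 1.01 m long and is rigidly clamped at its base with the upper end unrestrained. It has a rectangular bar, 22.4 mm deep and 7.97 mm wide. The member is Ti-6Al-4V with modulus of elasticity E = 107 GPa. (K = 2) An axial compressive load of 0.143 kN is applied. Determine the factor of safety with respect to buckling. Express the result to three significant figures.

n ≈ 1.71

Buckling occurs about the weak axis: I_min = h·b³/12 with b = 7.97 mm (the shorter side).
I_min = 22.4×7.97³/12 = 945.0 mm⁴
I = 945.0 mm⁴ = 9.450×10^-10 m⁴
Effective length L_e = K·L = 2 × 1.01 = 2.020 m
P_cr = π²EI / L_e² = π² × 107×10⁹ × 9.450×10^-10 / 2.020² = 244.6 N
Factor of safety n = P_cr / P = 0.24458 / 0.143 = 1.71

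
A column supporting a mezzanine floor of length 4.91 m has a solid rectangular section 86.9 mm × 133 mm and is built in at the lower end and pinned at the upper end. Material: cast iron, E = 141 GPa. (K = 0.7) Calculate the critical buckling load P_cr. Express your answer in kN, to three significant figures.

P_cr ≈ 857 kN

Buckling occurs about the weak axis: I_min = h·b³/12 with b = 86.9 mm (the shorter side).
I_min = 133×86.9³/12 = 7.273×10^6 mm⁴
I = 7.273×10^6 mm⁴ = 7.273×10^-6 m⁴
Effective length L_e = K·L = 0.7 × 4.91 = 3.437 m
P_cr = π²EI / L_e² = π² × 141×10⁹ × 7.273×10^-6 / 3.437² = 8.568×10^5 N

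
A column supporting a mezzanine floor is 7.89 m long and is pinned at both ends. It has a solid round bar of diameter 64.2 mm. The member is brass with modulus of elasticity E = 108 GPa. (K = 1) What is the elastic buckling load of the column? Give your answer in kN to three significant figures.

P_cr ≈ 14.3 kN

I = πd⁴/64 = π×64.2⁴/64 = 8.339×10^5 mm⁴
I = 8.339×10^5 mm⁴ = 8.339×10^-7 m⁴
Effective length L_e = K·L = 1 × 7.89 = 7.890 m
P_cr = π²EI / L_e² = π² × 108×10⁹ × 8.339×10^-7 / 7.890² = 1.428×10^4 N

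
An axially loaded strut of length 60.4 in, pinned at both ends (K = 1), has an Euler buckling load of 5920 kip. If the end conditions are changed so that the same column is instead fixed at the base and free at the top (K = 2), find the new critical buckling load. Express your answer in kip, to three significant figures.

P_cr ∝ 1/K², so P_cr,new = P_cr,old × (K_old/K_new)² = 5920 × (1/2)²
= 5920 × 0.2500 = 1480 kip

P_cr ≈ 1480 kip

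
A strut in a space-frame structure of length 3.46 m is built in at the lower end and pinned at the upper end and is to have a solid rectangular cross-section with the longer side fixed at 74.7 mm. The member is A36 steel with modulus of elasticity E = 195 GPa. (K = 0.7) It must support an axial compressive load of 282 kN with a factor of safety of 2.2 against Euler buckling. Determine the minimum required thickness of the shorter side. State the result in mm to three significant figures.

Required P_cr = n·P = 2.2 × 282 = 620.4 kN
L_e = K·L = 0.7 × 3.46 = 2.422 m
Required I = P_cr·L_e²/(π²E) = 6.204×10^5 × 2.422² / (π² × 1.95×10^11) = 1.891×10^-6 m⁴
I_req = 1.891×10^6 mm⁴
Rectangle, weak axis: I_min = h·b³/12 with h = 74.7 mm fixed  ⇒  b = (12I/h)^(1/3) = 67.2 mm

b ≈ 67.2 mm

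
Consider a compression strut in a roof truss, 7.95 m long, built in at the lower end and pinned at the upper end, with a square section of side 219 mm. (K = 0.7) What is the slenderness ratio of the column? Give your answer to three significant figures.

For a square r = a/√12 = 219/√12 = 63.22 mm
L_e = K·L = 0.7 × 7.95 m = 5.565 m = 5565.0 mm
λ = L_e / r_min = 5565.0 / 63.22 = 88.0

λ ≈ 88.0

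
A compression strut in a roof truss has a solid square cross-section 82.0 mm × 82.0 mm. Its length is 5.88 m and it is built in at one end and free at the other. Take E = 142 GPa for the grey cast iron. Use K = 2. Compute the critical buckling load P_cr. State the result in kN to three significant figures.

P_cr ≈ 38.2 kN

I = a⁴/12 = 82.0⁴/12 = 3.768×10^6 mm⁴
I = 3.768×10^6 mm⁴ = 3.768×10^-6 m⁴
Effective length L_e = K·L = 2 × 5.88 = 11.76 m
P_cr = π²EI / L_e² = π² × 142×10⁹ × 3.768×10^-6 / 11.76² = 3.818×10^4 N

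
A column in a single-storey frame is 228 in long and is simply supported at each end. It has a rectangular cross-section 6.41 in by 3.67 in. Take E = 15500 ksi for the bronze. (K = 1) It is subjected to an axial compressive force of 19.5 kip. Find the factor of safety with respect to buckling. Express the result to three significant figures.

Buckling occurs about the weak axis: I_min = h·b³/12 with b = 3.67 in (the shorter side).
I_min = 6.41×3.67³/12 = 26.40 in⁴
Effective length L_e = K·L = 1 × 228 = 228.0 in
P_cr = π²EI / L_e² = π² × 15500×10³ × 26.40 / 228.0² = 7.770×10^4 lb
Factor of safety n = P_cr / P = 77.703 / 19.5 = 3.98

n ≈ 3.98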